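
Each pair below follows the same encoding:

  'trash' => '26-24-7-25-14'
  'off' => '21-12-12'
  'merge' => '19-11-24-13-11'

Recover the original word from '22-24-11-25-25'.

t is letter #20 and maps to 26: an offset of 6. Letters become their 1-based position plus 6 (so a→7, b→8, …).
Undoing it on 22-24-11-25-25: 22→(22−6)÷1=16=p, 24→(24−6)÷1=18=r, 11→(11−6)÷1=5=e, 25→(25−6)÷1=19=s, 25→(25−6)÷1=19=s.

press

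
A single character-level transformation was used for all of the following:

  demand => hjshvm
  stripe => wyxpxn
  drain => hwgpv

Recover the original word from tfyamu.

Letter i (0-indexed) is shifted by i+4, so successive shifts are 4, 5, 6, ….
Decoding tfyamu: t−4=p, f−5=a, y−6=s, a−7=t, m−8=e, u−9=l.

pastel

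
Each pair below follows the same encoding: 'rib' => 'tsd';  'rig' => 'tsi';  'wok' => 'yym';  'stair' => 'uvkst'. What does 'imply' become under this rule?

sorna

The shift depends on letter class: consonant r→t is +2, but vowel i→s is +10. Vowels shift forward by 10 and consonants shift forward by 2.
On imply: i(vowel)+10=s, m(cons)+2=o, p(cons)+2=r, l(cons)+2=n, y(cons)+2=a.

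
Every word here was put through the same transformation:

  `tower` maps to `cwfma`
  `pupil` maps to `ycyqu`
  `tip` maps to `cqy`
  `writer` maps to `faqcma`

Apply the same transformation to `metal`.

vmciu

The shift depends on letter class: consonant t→c is +9, but vowel o→w is +8. Vowels shift forward by 8 and consonants shift forward by 9.
Applying it to metal: m(cons)+9=v, e(vowel)+8=m, t(cons)+9=c, a(vowel)+8=i, l(cons)+9=u.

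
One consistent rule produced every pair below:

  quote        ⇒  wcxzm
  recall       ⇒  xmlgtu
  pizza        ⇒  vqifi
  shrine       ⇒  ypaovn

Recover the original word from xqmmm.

ridge

Shifts by position in quote: pos 0: q→w (+6), pos 1: u→c (+8), pos 2: o→x (+9), pos 3: t→z (+6), pos 4: e→m (+8) — repeating every 3. The shifts repeat in a cycle of length 3: positions 0,1,… shift by +6, +8, +9, then the pattern repeats.
Decoding xqmmm: x−6=r, q−8=i, m−9=d, m−6=g, m−8=e.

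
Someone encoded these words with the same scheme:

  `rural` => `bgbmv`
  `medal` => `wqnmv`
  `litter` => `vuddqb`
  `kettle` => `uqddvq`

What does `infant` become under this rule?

uxpmxd

The shift depends on letter class: consonant r→b is +10, but vowel u→g is +12. Two shifts are in play — +12 for a/e/i/o/u, +10 for every other letter.
Applying it to infant: i(vowel)+12=u, n(cons)+10=x, f(cons)+10=p, a(vowel)+12=m, n(cons)+10=x, t(cons)+10=d.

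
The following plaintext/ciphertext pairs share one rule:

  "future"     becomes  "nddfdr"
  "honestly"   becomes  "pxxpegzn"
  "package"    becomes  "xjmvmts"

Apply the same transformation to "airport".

irbaaeh

Letter i (0-indexed) is shifted by i+8, so successive shifts are 8, 9, 10, ….
On airport: a+8=i, i+9=r, r+10=b, p+11=a, o+12=a, r+13=e, t+14=h.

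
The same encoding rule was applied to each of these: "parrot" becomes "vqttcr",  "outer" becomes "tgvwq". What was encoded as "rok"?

imp

Two steps: reverse the string, then apply a Caesar shift of +2.
Undoing it on rok: shift back: r−2=p, o−2=m, k−2=i → pmi; then reverse → imp.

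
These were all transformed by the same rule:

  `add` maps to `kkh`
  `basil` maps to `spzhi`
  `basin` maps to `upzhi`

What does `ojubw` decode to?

punch

The output letters match the input read backwards, each shifted +7: add reversed is dda. Read the word backwards and shift each letter +7.
Undoing it on ojubw: shift back: o−7=h, j−7=c, u−7=n, b−7=u, w−7=p → hcnup; then reverse → punch.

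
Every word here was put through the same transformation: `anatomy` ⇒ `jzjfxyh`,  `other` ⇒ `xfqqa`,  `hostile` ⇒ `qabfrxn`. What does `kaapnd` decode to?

border

Shifts by position in anatomy: pos 0: a→j (+9), pos 1: n→z (+12), pos 2: a→j (+9), pos 3: t→f (+12) — repeating every 2. A repeating key of period 2 is used — shifts +9, +12 over and over.
Reversing it on kaapnd: k−9=b, a−12=o, a−9=r, p−12=d, n−9=e, d−12=r.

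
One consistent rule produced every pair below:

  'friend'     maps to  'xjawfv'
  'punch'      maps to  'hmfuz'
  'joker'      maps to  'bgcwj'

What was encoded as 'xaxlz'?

Compare letters: f→x is +18, r→j is +18, i→a is +18 — a constant shift. This is a Caesar cipher with shift 18.
Decoding xaxlz: x−18=f, a−18=i, x−18=f, l−18=t, z−18=h.

fifth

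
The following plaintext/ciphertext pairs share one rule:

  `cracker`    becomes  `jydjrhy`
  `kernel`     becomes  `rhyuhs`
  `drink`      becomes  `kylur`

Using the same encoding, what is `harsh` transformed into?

The shift depends on letter class: consonant c→j is +7, but vowel a→d is +3. The rule splits by letter class: vowels +3, consonants +7.
On harsh: h(cons)+7=o, a(vowel)+3=d, r(cons)+7=y, s(cons)+7=z, h(cons)+7=o.

odyzo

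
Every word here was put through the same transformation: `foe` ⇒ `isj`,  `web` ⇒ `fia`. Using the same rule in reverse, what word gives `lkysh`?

The output letters match the input read backwards, each shifted +4: foe reversed is eof. The word is reversed, then every letter is shifted forward by 4.
Reversing it on lkysh: shift back: l−4=h, k−4=g, y−4=u, s−4=o, h−4=d → hguod; then reverse → dough.

dough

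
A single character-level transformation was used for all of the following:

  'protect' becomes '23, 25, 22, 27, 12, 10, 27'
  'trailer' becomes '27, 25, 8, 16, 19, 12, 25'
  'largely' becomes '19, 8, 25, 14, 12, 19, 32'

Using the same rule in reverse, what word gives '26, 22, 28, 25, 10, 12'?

p is letter #16 and maps to 23: an offset of 7. Letters become their 1-based position plus 7 (so a→8, b→9, …).
Decoding 26, 22, 28, 25, 10, 12: 26→(26−7)÷1=19=s, 22→(22−7)÷1=15=o, 28→(28−7)÷1=21=u, 25→(25−7)÷1=18=r, 10→(10−7)÷1=3=c, 12→(12−7)÷1=5=e.

source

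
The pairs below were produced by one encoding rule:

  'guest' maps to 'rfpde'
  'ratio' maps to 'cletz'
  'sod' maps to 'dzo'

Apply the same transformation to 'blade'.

Compare letters: g→r is +11, u→f is +11, e→p is +11 — a constant shift. This is a Caesar cipher with shift 11.
For blade: b+11=m, l+11=w, a+11=l, d+11=o, e+11=p.

mwlop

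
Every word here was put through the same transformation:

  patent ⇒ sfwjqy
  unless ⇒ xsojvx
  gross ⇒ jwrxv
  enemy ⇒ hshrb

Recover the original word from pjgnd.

media

Shifts by position in patent: pos 0: p→s (+3), pos 1: a→f (+5), pos 2: t→w (+3), pos 3: e→j (+5) — repeating every 2. It's a Vigenère-style cipher with numeric key [3,5]: position i shifts by key[i mod 2].
Undoing it on pjgnd: p−3=m, j−5=e, g−3=d, n−5=i, d−3=a.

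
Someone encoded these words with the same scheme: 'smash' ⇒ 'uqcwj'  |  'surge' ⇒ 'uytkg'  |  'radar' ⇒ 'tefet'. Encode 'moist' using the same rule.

It's a Vigenère-style cipher with numeric key [2,4]: position i shifts by key[i mod 2].
For moist: m+2=o, o+4=s, i+2=k, s+4=w, t+2=v.

oskwv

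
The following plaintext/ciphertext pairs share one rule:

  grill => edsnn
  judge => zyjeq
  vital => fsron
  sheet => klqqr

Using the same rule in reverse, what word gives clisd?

choir

g(6)→e(4) and r(17)→d(3) fit y≡7x+14 (mod 26); the inverse of 7 mod 26 is 15. This is an affine cipher: with a=0,…,z=25, each position x becomes (7x+14) mod 26.
Undoing it on clisd: c(2)→15·(2−14)≡2=c; l(11)→15·(11−14)≡7=h; i(8)→15·(8−14)≡14=o; s(18)→15·(18−14)≡8=i; d(3)→15·(3−14)≡17=r (all mod 26).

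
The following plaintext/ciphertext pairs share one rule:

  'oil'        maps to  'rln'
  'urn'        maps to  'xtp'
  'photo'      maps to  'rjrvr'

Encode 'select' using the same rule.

Vowels shift forward by 3 and consonants shift forward by 2.
On select: s(cons)+2=u, e(vowel)+3=h, l(cons)+2=n, e(vowel)+3=h, c(cons)+2=e, t(cons)+2=v.

uhnhev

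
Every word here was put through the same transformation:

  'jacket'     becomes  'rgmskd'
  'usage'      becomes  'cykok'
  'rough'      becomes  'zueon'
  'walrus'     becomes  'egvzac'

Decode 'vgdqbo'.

Shifts by position in jacket: pos 0: j→r (+8), pos 1: a→g (+6), pos 2: c→m (+10), pos 3: k→s (+8), pos 4: e→k (+6), pos 5: t→d (+10) — repeating every 3. It's a Vigenère-style cipher with numeric key [8,6,10]: position i shifts by key[i mod 3].
Undoing it on vgdqbo: v−8=n, g−6=a, d−10=t, q−8=i, b−6=v, o−10=e.

native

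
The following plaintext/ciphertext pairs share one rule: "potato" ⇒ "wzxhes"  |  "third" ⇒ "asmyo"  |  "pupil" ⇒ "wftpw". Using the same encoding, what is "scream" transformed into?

Shifts by position in potato: pos 0: p→w (+7), pos 1: o→z (+11), pos 2: t→x (+4), pos 3: a→h (+7), pos 4: t→e (+11), pos 5: o→s (+4) — repeating every 3. The shifts repeat in a cycle of length 3: positions 0,1,… shift by +7, +11, +4, then the pattern repeats.
For scream: s+7=z, c+11=n, r+4=v, e+7=l, a+11=l, m+4=q.

znvllq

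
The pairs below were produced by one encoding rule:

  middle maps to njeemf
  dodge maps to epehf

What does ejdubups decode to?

dictator

Compare letters: m→n is +1, i→j is +1, d→e is +1 — a constant shift. Each letter is shifted forward by 1 in the alphabet (a Caesar shift of +1).
Decoding ejdubups: e−1=d, j−1=i, d−1=c, u−1=t, b−1=a, u−1=t, p−1=o, s−1=r.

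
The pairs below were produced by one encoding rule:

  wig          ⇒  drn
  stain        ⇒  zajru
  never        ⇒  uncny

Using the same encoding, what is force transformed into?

mxyjn

The shift depends on letter class: consonant w→d is +7, but vowel i→r is +9. Two shifts are in play — +9 for a/e/i/o/u, +7 for every other letter.
For force: f(cons)+7=m, o(vowel)+9=x, r(cons)+7=y, c(cons)+7=j, e(vowel)+9=n.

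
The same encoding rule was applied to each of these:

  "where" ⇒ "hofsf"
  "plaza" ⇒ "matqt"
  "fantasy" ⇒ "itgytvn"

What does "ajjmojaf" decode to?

loophole

w(22)→h(7) and h(7)→o(14) fit y≡3x+19 (mod 26); the inverse of 3 mod 26 is 9. Each letter's alphabet position (a=0..z=25) is mapped through 3·x+19 mod 26 — an affine cipher.
Undoing it on ajjmojaf: a(0)→9·(0−19)≡11=l; j(9)→9·(9−19)≡14=o; j(9)→9·(9−19)≡14=o; m(12)→9·(12−19)≡15=p; o(14)→9·(14−19)≡7=h; j(9)→9·(9−19)≡14=o; a(0)→9·(0−19)≡11=l; f(5)→9·(5−19)≡4=e (all mod 26).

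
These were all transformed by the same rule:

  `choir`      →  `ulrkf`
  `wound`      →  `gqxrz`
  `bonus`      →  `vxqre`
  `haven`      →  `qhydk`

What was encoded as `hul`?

ire

The output letters match the input read backwards, each shifted +3: choir reversed is riohc. Read the word backwards and shift each letter +3.
Decoding hul: shift back: h−3=e, u−3=r, l−3=i → eri; then reverse → ire.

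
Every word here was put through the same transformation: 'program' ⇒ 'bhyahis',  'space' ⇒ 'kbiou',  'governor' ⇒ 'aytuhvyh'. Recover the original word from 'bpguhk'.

pliers

p(15)→b(1) and r(17)→h(7) fit y≡3x+8 (mod 26); the inverse of 3 mod 26 is 9. This is an affine cipher: with a=0,…,z=25, each position x becomes (3x+8) mod 26.
Decoding bpguhk: b(1)→9·(1−8)≡15=p; p(15)→9·(15−8)≡11=l; g(6)→9·(6−8)≡8=i; u(20)→9·(20−8)≡4=e; h(7)→9·(7−8)≡17=r; k(10)→9·(10−8)≡18=s (all mod 26).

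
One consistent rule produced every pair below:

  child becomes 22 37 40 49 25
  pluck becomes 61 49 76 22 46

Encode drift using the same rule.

With a=1..z=26, the number is 3·pos + 13.
On drift: d=4→25, r=18→67, i=9→40, f=6→31, t=20→73.

25 67 40 31 73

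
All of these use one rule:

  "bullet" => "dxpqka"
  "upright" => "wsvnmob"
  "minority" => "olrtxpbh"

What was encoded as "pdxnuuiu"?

national

The shift increases by 1 at each position, starting from +2: 2, 3, 4, ….
Undoing it on pdxnuuiu: p−2=n, d−3=a, x−4=t, n−5=i, u−6=o, u−7=n, i−8=a, u−9=l.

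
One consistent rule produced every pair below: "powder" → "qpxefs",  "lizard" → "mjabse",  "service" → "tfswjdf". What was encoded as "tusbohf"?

strange

Compare letters: p→q is +1, o→p is +1, w→x is +1 — a constant shift. Every letter moves 1 place later in the alphabet, wrapping around z→a.
Reversing it on tusbohf: t−1=s, u−1=t, s−1=r, b−1=a, o−1=n, h−1=g, f−1=e.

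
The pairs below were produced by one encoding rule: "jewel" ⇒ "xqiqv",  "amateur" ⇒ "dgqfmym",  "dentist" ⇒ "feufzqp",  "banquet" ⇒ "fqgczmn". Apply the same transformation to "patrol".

xadfmb

The output letters match the input read backwards, each shifted +12: jewel reversed is lewej. Two steps: reverse the string, then apply a Caesar shift of +12.
On patrol: reverse → lortap; then shift: l+12=x, o+12=a, r+12=d, t+12=f, a+12=m, p+12=b.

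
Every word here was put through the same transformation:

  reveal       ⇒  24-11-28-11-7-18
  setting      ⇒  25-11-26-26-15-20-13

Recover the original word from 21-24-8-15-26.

orbit

r is letter #18 and maps to 24: an offset of 6. Each letter is replaced by its alphabet position (a=1..z=26) + 6.
Decoding 21-24-8-15-26: 21→(21−6)÷1=15=o, 24→(24−6)÷1=18=r, 8→(8−6)÷1=2=b, 15→(15−6)÷1=9=i, 26→(26−6)÷1=20=t.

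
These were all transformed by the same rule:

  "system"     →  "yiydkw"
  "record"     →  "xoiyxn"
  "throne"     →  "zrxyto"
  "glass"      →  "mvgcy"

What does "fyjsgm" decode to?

zodiac

Shifts by position in system: pos 0: s→y (+6), pos 1: y→i (+10), pos 2: s→y (+6), pos 3: t→d (+10) — repeating every 2. A repeating key of period 2 is used — shifts +6, +10 over and over.
Reversing it on fyjsgm: f−6=z, y−10=o, j−6=d, s−10=i, g−6=a, m−10=c.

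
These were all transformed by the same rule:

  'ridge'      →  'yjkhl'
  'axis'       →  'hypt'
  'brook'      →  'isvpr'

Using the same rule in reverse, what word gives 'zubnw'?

stump

Shifts by position in ridge: pos 0: r→y (+7), pos 1: i→j (+1), pos 2: d→k (+7), pos 3: g→h (+1) — repeating every 2. It's a Vigenère-style cipher with numeric key [7,1]: position i shifts by key[i mod 2].
Undoing it on zubnw: z−7=s, u−1=t, b−7=u, n−1=m, w−7=p.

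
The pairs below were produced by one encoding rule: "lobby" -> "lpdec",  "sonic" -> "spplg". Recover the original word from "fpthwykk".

In lobby: l→l is +0, o→p is +1, b→d is +2, b→e is +3 — the shift increases by 1 each position. Letter i (0-indexed) is shifted by i+0, so successive shifts are 0, 1, 2, ….
Decoding fpthwykk: f−0=f, p−1=o, t−2=r, h−3=e, w−4=s, y−5=t, k−6=e, k−7=d.

forested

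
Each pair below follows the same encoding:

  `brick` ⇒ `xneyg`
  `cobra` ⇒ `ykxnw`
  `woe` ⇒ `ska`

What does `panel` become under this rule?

It's a constant shift of +22 (ROT22).
On panel: p+22=l, a+22=w, n+22=j, e+22=a, l+22=h.

lwjah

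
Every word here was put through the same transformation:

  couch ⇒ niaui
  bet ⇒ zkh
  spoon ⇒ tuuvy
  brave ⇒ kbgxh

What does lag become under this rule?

The output letters match the input read backwards, each shifted +6: couch reversed is hcuoc. Read the word backwards and shift each letter +6.
Applying it to lag: reverse → gal; then shift: g+6=m, a+6=g, l+6=r.

mgr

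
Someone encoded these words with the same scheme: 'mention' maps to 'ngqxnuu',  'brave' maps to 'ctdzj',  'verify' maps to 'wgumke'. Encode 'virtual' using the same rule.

In mention: m→n is +1, e→g is +2, n→q is +3, t→x is +4 — the shift increases by 1 each position. Letter i (0-indexed) is shifted by i+1, so successive shifts are 1, 2, 3, ….
For virtual: v+1=w, i+2=k, r+3=u, t+4=x, u+5=z, a+6=g, l+7=s.

wkuxzgs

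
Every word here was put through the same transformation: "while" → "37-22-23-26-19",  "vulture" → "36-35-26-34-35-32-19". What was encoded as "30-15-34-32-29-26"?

patrol

w is letter #23 and maps to 37: an offset of 14. Letters become their 1-based position plus 14 (so a→15, b→16, …).
Reversing it on 30-15-34-32-29-26: 30→(30−14)÷1=16=p, 15→(15−14)÷1=1=a, 34→(34−14)÷1=20=t, 32→(32−14)÷1=18=r, 29→(29−14)÷1=15=o, 26→(26−14)÷1=12=l.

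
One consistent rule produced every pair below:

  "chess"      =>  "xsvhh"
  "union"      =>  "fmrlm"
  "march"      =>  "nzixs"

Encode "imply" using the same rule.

rnkob

Each pair mirrors across the alphabet (c↔x, h↔s, e↔v): positions sum to 25. Letters are reflected about the middle of the alphabet (position → 25−position): Atbash.
On imply: i↔r, m↔n, p↔k, l↔o, y↔b.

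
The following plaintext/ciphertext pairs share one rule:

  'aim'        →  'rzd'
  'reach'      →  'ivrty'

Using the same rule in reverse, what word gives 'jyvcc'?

shell

Compare letters: a→r is +17, i→z is +17, m→d is +17 — a constant shift. Each letter is shifted forward by 17 in the alphabet (a Caesar shift of +17).
Undoing it on jyvcc: j−17=s, y−17=h, v−17=e, c−17=l, c−17=l.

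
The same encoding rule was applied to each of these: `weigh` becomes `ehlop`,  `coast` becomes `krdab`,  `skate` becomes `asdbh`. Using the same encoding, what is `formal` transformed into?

The rule splits by letter class: vowels +3, consonants +8.
For formal: f(cons)+8=n, o(vowel)+3=r, r(cons)+8=z, m(cons)+8=u, a(vowel)+3=d, l(cons)+8=t.

nrzudt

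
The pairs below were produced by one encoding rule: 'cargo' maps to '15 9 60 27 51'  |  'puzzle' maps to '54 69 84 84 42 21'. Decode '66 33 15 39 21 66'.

c(#3)→15 and a(#1)→9: differences scale by 3, so n = 3·pos + 6. The formula is n = 3×(alphabet index, a=1) + 6.
Undoing it on 66 33 15 39 21 66: 66→(66−6)÷3=20=t, 33→(33−6)÷3=9=i, 15→(15−6)÷3=3=c, 39→(39−6)÷3=11=k, 21→(21−6)÷3=5=e, 66→(66−6)÷3=20=t.

ticket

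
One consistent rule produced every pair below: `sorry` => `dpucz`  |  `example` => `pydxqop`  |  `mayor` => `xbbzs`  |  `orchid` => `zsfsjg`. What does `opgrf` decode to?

Shifts by position in sorry: pos 0: s→d (+11), pos 1: o→p (+1), pos 2: r→u (+3), pos 3: r→c (+11), pos 4: y→z (+1) — repeating every 3. The shifts repeat in a cycle of length 3: positions 0,1,… shift by +11, +1, +3, then the pattern repeats.
Decoding opgrf: o−11=d, p−1=o, g−3=d, r−11=g, f−1=e.

dodge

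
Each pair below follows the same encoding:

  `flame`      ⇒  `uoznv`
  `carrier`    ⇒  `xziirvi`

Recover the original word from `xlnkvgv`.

Each letter is replaced by its mirror in the alphabet: a↔z, b↔y, c↔x, and so on (the Atbash cipher).
Undoing it on xlnkvgv: x↔c, l↔o, n↔m, k↔p, v↔e, g↔t, v↔e.

compete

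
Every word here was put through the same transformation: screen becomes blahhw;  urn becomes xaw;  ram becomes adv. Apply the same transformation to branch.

The rule splits by letter class: vowels +3, consonants +9.
For branch: b(cons)+9=k, r(cons)+9=a, a(vowel)+3=d, n(cons)+9=w, c(cons)+9=l, h(cons)+9=q.

kadwlq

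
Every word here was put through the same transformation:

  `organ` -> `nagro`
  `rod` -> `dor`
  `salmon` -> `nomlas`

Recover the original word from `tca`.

The output letters match the input read backwards: organ reversed is nagro. The word is simply reversed.
Reversing it on tca: then reverse → act.

act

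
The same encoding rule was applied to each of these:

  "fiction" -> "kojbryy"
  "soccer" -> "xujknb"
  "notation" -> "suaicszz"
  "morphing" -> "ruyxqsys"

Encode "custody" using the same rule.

Each letter shifts forward by (position + 5), i.e. 5, 6, 7, … — the shift grows by one for each successive letter.
On custody: c+5=h, u+6=a, s+7=z, t+8=b, o+9=x, d+10=n, y+11=j.

hazbxnj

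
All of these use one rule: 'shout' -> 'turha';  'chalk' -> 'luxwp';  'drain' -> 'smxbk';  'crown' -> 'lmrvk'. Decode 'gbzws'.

field

s(18)→t(19) and h(7)→u(20) fit y≡7x+23 (mod 26); the inverse of 7 mod 26 is 15. Each letter's alphabet position (a=0..z=25) is mapped through 7·x+23 mod 26 — an affine cipher.
Reversing it on gbzws: g(6)→15·(6−23)≡5=f; b(1)→15·(1−23)≡8=i; z(25)→15·(25−23)≡4=e; w(22)→15·(22−23)≡11=l; s(18)→15·(18−23)≡3=d (all mod 26).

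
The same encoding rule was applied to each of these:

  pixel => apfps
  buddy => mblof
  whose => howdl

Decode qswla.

Shifts by position in pixel: pos 0: p→a (+11), pos 1: i→p (+7), pos 2: x→f (+8), pos 3: e→p (+11), pos 4: l→s (+7) — repeating every 3. A repeating key of period 3 is used — shifts +11, +7, +8 over and over.
Reversing it on qswla: q−11=f, s−7=l, w−8=o, l−11=a, a−7=t.

float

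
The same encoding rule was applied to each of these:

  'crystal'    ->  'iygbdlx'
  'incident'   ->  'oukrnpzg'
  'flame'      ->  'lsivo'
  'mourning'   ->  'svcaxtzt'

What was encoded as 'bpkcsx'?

victim

In crystal: c→i is +6, r→y is +7, y→g is +8, s→b is +9 — the shift increases by 1 each position. The shift increases by 1 at each position, starting from +6: 6, 7, 8, ….
Decoding bpkcsx: b−6=v, p−7=i, k−8=c, c−9=t, s−10=i, x−11=m.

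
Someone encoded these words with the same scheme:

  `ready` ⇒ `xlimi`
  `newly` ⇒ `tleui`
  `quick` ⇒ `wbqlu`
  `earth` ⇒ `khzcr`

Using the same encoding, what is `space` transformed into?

ywilo

Letter i (0-indexed) is shifted by i+6, so successive shifts are 6, 7, 8, ….
For space: s+6=y, p+7=w, a+8=i, c+9=l, e+10=o.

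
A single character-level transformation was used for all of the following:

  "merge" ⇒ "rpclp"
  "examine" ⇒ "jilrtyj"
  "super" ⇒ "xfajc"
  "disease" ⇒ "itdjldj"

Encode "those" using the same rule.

yszxp

Shifts by position in merge: pos 0: m→r (+5), pos 1: e→p (+11), pos 2: r→c (+11), pos 3: g→l (+5), pos 4: e→p (+11) — repeating every 3. It's a Vigenère-style cipher with numeric key [5,11,11]: position i shifts by key[i mod 3].
On those: t+5=y, h+11=s, o+11=z, s+5=x, e+11=p.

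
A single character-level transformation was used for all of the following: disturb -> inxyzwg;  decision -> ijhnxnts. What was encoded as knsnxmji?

Compare letters: d→i is +5, i→n is +5, s→x is +5 — a constant shift. Each letter is shifted forward by 5 in the alphabet (a Caesar shift of +5).
Decoding knsnxmji: k−5=f, n−5=i, s−5=n, n−5=i, x−5=s, m−5=h, j−5=e, i−5=d.

finished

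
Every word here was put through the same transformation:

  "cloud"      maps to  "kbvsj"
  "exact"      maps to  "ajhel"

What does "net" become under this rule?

alu

The output letters match the input read backwards, each shifted +7: cloud reversed is duolc. Two steps: reverse the string, then apply a Caesar shift of +7.
Applying it to net: reverse → ten; then shift: t+7=a, e+7=l, n+7=u.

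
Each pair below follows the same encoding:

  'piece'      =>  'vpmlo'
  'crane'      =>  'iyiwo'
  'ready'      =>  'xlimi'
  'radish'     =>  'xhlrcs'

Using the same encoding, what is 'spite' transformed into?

ywqco

Each letter shifts forward by (position + 6), i.e. 6, 7, 8, … — the shift grows by one for each successive letter.
For spite: s+6=y, p+7=w, i+8=q, t+9=c, e+10=o.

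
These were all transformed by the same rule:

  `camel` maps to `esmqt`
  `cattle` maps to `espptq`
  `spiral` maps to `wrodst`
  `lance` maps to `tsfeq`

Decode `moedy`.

micro

Each letter's alphabet position (a=0..z=25) is mapped through 19·x+18 mod 26 — an affine cipher.
Decoding moedy: m(12)→11·(12−18)≡12=m; o(14)→11·(14−18)≡8=i; e(4)→11·(4−18)≡2=c; d(3)→11·(3−18)≡17=r; y(24)→11·(24−18)≡14=o (all mod 26).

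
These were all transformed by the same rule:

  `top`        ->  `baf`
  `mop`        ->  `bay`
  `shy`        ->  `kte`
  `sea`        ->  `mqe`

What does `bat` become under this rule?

The output letters match the input read backwards, each shifted +12: top reversed is pot. Two steps: reverse the string, then apply a Caesar shift of +12.
On bat: reverse → tab; then shift: t+12=f, a+12=m, b+12=n.

fmn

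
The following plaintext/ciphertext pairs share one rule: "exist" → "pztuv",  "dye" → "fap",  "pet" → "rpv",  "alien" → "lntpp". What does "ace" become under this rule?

lep

The shift depends on letter class: consonant x→z is +2, but vowel e→p is +11. Vowels shift forward by 11 and consonants shift forward by 2.
Applying it to ace: a(vowel)+11=l, c(cons)+2=e, e(vowel)+11=p.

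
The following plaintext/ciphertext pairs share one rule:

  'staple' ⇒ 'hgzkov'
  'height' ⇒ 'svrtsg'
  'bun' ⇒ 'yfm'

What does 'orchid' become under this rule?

lixsrw

Each pair mirrors across the alphabet (s↔h, t↔g, a↔z): positions sum to 25. Each letter is replaced by its mirror in the alphabet: a↔z, b↔y, c↔x, and so on (the Atbash cipher).
On orchid: o↔l, r↔i, c↔x, h↔s, i↔r, d↔w.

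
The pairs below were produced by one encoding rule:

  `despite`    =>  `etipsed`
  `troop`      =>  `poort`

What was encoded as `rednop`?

ponder

The output letters match the input read backwards: despite reversed is etipsed. It's just the letters in reverse order.
Reversing it on rednop: then reverse → ponder.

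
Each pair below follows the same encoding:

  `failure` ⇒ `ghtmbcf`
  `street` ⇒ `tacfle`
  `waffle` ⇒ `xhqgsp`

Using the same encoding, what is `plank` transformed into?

qslor

Shifts by position in failure: pos 0: f→g (+1), pos 1: a→h (+7), pos 2: i→t (+11), pos 3: l→m (+1), pos 4: u→b (+7), pos 5: r→c (+11) — repeating every 3. The shifts repeat in a cycle of length 3: positions 0,1,… shift by +1, +7, +11, then the pattern repeats.
For plank: p+1=q, l+7=s, a+11=l, n+1=o, k+7=r.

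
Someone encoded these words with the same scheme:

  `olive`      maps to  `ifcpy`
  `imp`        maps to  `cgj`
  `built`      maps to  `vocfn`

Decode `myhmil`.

Compare letters: o→i is +20, l→f is +20, i→c is +20 — a constant shift. It's a constant shift of +20 (ROT20).
Decoding myhmil: m−20=s, y−20=e, h−20=n, m−20=s, i−20=o, l−20=r.

sensor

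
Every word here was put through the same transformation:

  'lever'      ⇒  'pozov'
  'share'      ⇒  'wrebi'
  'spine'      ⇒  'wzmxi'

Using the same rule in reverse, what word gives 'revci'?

nurse

Shifts by position in lever: pos 0: l→p (+4), pos 1: e→o (+10), pos 2: v→z (+4), pos 3: e→o (+10) — repeating every 2. It's a Vigenère-style cipher with numeric key [4,10]: position i shifts by key[i mod 2].
Reversing it on revci: r−4=n, e−10=u, v−4=r, c−10=s, i−4=e.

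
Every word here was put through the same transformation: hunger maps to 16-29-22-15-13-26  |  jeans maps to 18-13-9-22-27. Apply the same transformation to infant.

h is letter #8 and maps to 16: an offset of 8. Each letter is replaced by its alphabet position (a=1..z=26) + 8.
On infant: i=9→17, n=14→22, f=6→14, a=1→9, n=14→22, t=20→28.

17-22-14-9-22-28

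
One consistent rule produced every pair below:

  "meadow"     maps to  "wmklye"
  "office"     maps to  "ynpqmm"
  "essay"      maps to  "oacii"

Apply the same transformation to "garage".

qibiqm

Shifts by position in meadow: pos 0: m→w (+10), pos 1: e→m (+8), pos 2: a→k (+10), pos 3: d→l (+8) — repeating every 2. A repeating key of period 2 is used — shifts +10, +8 over and over.
For garage: g+10=q, a+8=i, r+10=b, a+8=i, g+10=q, e+8=m.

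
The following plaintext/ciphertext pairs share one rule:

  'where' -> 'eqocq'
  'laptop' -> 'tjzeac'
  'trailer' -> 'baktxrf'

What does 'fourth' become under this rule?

nxecfu

In where: w→e is +8, h→q is +9, e→o is +10, r→c is +11 — the shift increases by 1 each position. Letter i (0-indexed) is shifted by i+8, so successive shifts are 8, 9, 10, ….
Applying it to fourth: f+8=n, o+9=x, u+10=e, r+11=c, t+12=f, h+13=u.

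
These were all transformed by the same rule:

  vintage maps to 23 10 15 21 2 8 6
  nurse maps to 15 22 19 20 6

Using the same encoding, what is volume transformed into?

v is letter #22 and maps to 23: an offset of 1. Letters become their 1-based position plus 1 (so a→2, b→3, …).
On volume: v=22→23, o=15→16, l=12→13, u=21→22, m=13→14, e=5→6.

23 16 13 22 14 6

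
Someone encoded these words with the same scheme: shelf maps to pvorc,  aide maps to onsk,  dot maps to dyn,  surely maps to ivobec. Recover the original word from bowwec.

Two steps: reverse the string, then apply a Caesar shift of +10.
Undoing it on bowwec: shift back: b−10=r, o−10=e, w−10=m, w−10=m, e−10=u, c−10=s → remmus; then reverse → summer.

summer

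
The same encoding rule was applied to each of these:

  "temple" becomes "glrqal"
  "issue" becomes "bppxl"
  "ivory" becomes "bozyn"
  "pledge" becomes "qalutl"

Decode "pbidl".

since

t(19)→g(6) and e(4)→l(11) fit y≡17x+21 (mod 26); the inverse of 17 mod 26 is 23. This is an affine cipher: with a=0,…,z=25, each position x becomes (17x+21) mod 26.
Reversing it on pbidl: p(15)→23·(15−21)≡18=s; b(1)→23·(1−21)≡8=i; i(8)→23·(8−21)≡13=n; d(3)→23·(3−21)≡2=c; l(11)→23·(11−21)≡4=e (all mod 26).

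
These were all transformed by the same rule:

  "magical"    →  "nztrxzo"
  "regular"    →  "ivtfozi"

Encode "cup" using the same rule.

xfk

Each pair mirrors across the alphabet (m↔n, a↔z, g↔t): positions sum to 25. Letters are reflected about the middle of the alphabet (position → 25−position): Atbash.
Applying it to cup: c↔x, u↔f, p↔k.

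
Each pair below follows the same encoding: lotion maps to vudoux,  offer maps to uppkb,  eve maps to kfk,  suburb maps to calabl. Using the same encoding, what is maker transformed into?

The shift depends on letter class: consonant l→v is +10, but vowel o→u is +6. The rule splits by letter class: vowels +6, consonants +10.
Applying it to maker: m(cons)+10=w, a(vowel)+6=g, k(cons)+10=u, e(vowel)+6=k, r(cons)+10=b.

wgukb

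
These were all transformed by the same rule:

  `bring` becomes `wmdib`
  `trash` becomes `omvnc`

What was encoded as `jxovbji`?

octagon

Compare letters: b→w is +21, r→m is +21, i→d is +21 — a constant shift. It's a constant shift of +21 (ROT21).
Undoing it on jxovbji: j−21=o, x−21=c, o−21=t, v−21=a, b−21=g, j−21=o, i−21=n.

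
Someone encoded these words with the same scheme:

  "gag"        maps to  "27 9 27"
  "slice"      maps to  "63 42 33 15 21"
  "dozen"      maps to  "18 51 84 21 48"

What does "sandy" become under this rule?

Each letter becomes 3×(its alphabet position, a=1..z=26) + 6.
On sandy: s=19→63, a=1→9, n=14→48, d=4→18, y=25→81.

63 9 48 18 81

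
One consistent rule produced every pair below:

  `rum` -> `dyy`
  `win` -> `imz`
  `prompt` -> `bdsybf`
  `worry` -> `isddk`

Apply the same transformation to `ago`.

ess

The shift depends on letter class: consonant r→d is +12, but vowel u→y is +4. The rule splits by letter class: vowels +4, consonants +12.
Applying it to ago: a(vowel)+4=e, g(cons)+12=s, o(vowel)+4=s.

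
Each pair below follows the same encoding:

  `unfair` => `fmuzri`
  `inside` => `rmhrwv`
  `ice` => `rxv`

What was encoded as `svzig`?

Each pair mirrors across the alphabet (u↔f, n↔m, f↔u): positions sum to 25. Letters are reflected about the middle of the alphabet (position → 25−position): Atbash.
Decoding svzig: s↔h, v↔e, z↔a, i↔r, g↔t.

heart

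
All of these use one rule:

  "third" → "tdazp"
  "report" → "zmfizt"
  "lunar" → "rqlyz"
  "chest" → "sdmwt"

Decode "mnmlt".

t(19)→t(19) and h(7)→d(3) fit y≡23x+24 (mod 26); the inverse of 23 mod 26 is 17. Treating letters as 0–25, the rule is x ↦ 23x + 24 (mod 26).
Reversing it on mnmlt: m(12)→17·(12−24)≡4=e; n(13)→17·(13−24)≡21=v; m(12)→17·(12−24)≡4=e; l(11)→17·(11−24)≡13=n; t(19)→17·(19−24)≡19=t (all mod 26).

event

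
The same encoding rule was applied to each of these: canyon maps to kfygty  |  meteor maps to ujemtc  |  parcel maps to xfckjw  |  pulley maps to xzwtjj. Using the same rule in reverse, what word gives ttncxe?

locust

Shifts by position in canyon: pos 0: c→k (+8), pos 1: a→f (+5), pos 2: n→y (+11), pos 3: y→g (+8), pos 4: o→t (+5), pos 5: n→y (+11) — repeating every 3. The shifts repeat in a cycle of length 3: positions 0,1,… shift by +8, +5, +11, then the pattern repeats.
Undoing it on ttncxe: t−8=l, t−5=o, n−11=c, c−8=u, x−5=s, e−11=t.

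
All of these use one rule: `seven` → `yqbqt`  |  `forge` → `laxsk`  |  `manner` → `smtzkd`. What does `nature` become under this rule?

tmzgxq

Shifts by position in seven: pos 0: s→y (+6), pos 1: e→q (+12), pos 2: v→b (+6), pos 3: e→q (+12) — repeating every 2. A repeating key of period 2 is used — shifts +6, +12 over and over.
For nature: n+6=t, a+12=m, t+6=z, u+12=g, r+6=x, e+12=q.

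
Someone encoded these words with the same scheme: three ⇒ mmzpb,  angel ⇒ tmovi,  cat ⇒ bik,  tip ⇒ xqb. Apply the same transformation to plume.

The output letters match the input read backwards, each shifted +8: three reversed is eerht. The word is reversed, then every letter is shifted forward by 8.
Applying it to plume: reverse → emulp; then shift: e+8=m, m+8=u, u+8=c, l+8=t, p+8=x.

muctx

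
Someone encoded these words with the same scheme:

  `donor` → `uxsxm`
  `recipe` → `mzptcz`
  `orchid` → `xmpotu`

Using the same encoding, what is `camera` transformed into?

d(3)→u(20) and o(14)→x(23) fit y≡5x+5 (mod 26); the inverse of 5 mod 26 is 21. Each letter's alphabet position (a=0..z=25) is mapped through 5·x+5 mod 26 — an affine cipher.
Applying it to camera: c(2)→5·2+5≡15=p; a(0)→5·0+5≡5=f; m(12)→5·12+5≡13=n; e(4)→5·4+5≡25=z; r(17)→5·17+5≡12=m; a(0)→5·0+5≡5=f (all mod 26).

pfnzmf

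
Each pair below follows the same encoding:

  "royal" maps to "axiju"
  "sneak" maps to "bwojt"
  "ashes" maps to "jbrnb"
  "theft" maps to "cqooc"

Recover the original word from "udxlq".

lunch

Shifts by position in royal: pos 0: r→a (+9), pos 1: o→x (+9), pos 2: y→i (+10), pos 3: a→j (+9), pos 4: l→u (+9) — repeating every 3. The shifts repeat in a cycle of length 3: positions 0,1,… shift by +9, +9, +10, then the pattern repeats.
Reversing it on udxlq: u−9=l, d−9=u, x−10=n, l−9=c, q−9=h.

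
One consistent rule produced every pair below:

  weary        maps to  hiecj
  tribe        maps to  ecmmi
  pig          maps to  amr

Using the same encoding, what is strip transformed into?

decma

Two shifts are in play — +4 for a/e/i/o/u, +11 for every other letter.
On strip: s(cons)+11=d, t(cons)+11=e, r(cons)+11=c, i(vowel)+4=m, p(cons)+11=a.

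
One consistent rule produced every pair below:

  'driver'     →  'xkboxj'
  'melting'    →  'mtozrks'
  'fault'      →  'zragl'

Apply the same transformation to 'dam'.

Read the word backwards and shift each letter +6.
For dam: reverse → mad; then shift: m+6=s, a+6=g, d+6=j.

sgj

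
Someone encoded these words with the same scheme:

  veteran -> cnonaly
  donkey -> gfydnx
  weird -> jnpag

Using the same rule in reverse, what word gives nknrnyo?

element

v(21)→c(2) and e(4)→n(13) fit y≡7x+11 (mod 26); the inverse of 7 mod 26 is 15. This is an affine cipher: with a=0,…,z=25, each position x becomes (7x+11) mod 26.
Decoding nknrnyo: n(13)→15·(13−11)≡4=e; k(10)→15·(10−11)≡11=l; n(13)→15·(13−11)≡4=e; r(17)→15·(17−11)≡12=m; n(13)→15·(13−11)≡4=e; y(24)→15·(24−11)≡13=n; o(14)→15·(14−11)≡19=t (all mod 26).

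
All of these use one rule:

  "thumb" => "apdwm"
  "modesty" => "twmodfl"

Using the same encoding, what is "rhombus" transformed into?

In thumb: t→a is +7, h→p is +8, u→d is +9, m→w is +10 — the shift increases by 1 each position. The shift increases by 1 at each position, starting from +7: 7, 8, 9, ….
On rhombus: r+7=y, h+8=p, o+9=x, m+10=w, b+11=m, u+12=g, s+13=f.

ypxwmgf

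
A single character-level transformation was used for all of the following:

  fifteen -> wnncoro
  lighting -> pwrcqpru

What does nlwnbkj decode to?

The output letters match the input read backwards, each shifted +9: fifteen reversed is neetfif. Read the word backwards and shift each letter +9.
Reversing it on nlwnbkj: shift back: n−9=e, l−9=c, w−9=n, n−9=e, b−9=s, k−9=b, j−9=a → ecnesba; then reverse → absence.

absence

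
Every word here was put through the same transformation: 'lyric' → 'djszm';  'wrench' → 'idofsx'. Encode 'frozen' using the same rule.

ofapsg

The output letters match the input read backwards, each shifted +1: lyric reversed is ciryl. Read the word backwards and shift each letter +1.
On frozen: reverse → nezorf; then shift: n+1=o, e+1=f, z+1=a, o+1=p, r+1=s, f+1=g.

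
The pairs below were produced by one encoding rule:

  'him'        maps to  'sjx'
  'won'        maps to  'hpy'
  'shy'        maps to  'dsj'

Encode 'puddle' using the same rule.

Vowels shift forward by 1 and consonants shift forward by 11.
For puddle: p(cons)+11=a, u(vowel)+1=v, d(cons)+11=o, d(cons)+11=o, l(cons)+11=w, e(vowel)+1=f.

avoowf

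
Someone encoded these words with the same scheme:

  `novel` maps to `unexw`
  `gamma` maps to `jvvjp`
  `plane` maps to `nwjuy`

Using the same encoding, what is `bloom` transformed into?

vxxuk

The word is reversed, then every letter is shifted forward by 9.
For bloom: reverse → moolb; then shift: m+9=v, o+9=x, o+9=x, l+9=u, b+9=k.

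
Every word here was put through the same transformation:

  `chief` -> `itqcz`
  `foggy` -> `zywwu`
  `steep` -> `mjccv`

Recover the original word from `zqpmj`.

c(2)→i(8) and h(7)→t(19) fit y≡23x+14 (mod 26); the inverse of 23 mod 26 is 17. This is an affine cipher: with a=0,…,z=25, each position x becomes (23x+14) mod 26.
Decoding zqpmj: z(25)→17·(25−14)≡5=f; q(16)→17·(16−14)≡8=i; p(15)→17·(15−14)≡17=r; m(12)→17·(12−14)≡18=s; j(9)→17·(9−14)≡19=t (all mod 26).

first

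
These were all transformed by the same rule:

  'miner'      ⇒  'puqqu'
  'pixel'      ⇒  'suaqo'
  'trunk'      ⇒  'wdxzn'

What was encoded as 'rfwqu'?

Shifts by position in miner: pos 0: m→p (+3), pos 1: i→u (+12), pos 2: n→q (+3), pos 3: e→q (+12) — repeating every 2. It's a Vigenère-style cipher with numeric key [3,12]: position i shifts by key[i mod 2].
Decoding rfwqu: r−3=o, f−12=t, w−3=t, q−12=e, u−3=r.

otter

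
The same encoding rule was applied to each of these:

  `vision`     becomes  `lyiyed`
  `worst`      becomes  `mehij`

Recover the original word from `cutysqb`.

medical

Compare letters: v→l is +16, i→y is +16, s→i is +16 — a constant shift. Every letter moves 16 places later in the alphabet, wrapping around z→a.
Decoding cutysqb: c−16=m, u−16=e, t−16=d, y−16=i, s−16=c, q−16=a, b−16=l.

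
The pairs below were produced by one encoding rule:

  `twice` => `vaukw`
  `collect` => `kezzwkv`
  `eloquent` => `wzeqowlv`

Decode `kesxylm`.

t(19)→v(21) and w(22)→a(0) fit y≡19x+24 (mod 26); the inverse of 19 mod 26 is 11. This is an affine cipher: with a=0,…,z=25, each position x becomes (19x+24) mod 26.
Reversing it on kesxylm: k(10)→11·(10−24)≡2=c; e(4)→11·(4−24)≡14=o; s(18)→11·(18−24)≡12=m; x(23)→11·(23−24)≡15=p; y(24)→11·(24−24)≡0=a; l(11)→11·(11−24)≡13=n; m(12)→11·(12−24)≡24=y (all mod 26).

company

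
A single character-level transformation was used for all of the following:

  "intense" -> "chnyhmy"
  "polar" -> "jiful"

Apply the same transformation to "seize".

Compare letters: i→c is +20, n→h is +20, t→n is +20 — a constant shift. It's a constant shift of +20 (ROT20).
Applying it to seize: s+20=m, e+20=y, i+20=c, z+20=t, e+20=y.

mycty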